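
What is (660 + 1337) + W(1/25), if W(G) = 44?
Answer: 2041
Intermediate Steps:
(660 + 1337) + W(1/25) = (660 + 1337) + 44 = 1997 + 44 = 2041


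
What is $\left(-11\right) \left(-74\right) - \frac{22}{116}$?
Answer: $\frac{47201}{58} \approx 813.81$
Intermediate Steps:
$\left(-11\right) \left(-74\right) - \frac{22}{116} = 814 - \frac{11}{58} = \frac{47201}{58}$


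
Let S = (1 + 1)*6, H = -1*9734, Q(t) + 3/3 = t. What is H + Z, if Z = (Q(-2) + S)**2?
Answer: -9653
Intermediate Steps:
Q(t) = -1 + t
H = -9734
S = 12 (S = 2*6 = 12)
Z = 81 (Z = ((-1 - 2) + 12)**2 = (-3 + 12)**2 = 9**2 = 81)
H + Z = -9734 + 81 = -9653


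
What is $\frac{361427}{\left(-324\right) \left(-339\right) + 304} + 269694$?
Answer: $\frac{29704458587}{110140} \approx 2.697 \cdot 10^{5}$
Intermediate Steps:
$\frac{361427}{\left(-324\right) \left(-339\right) + 304} + 269694 = \frac{361427}{109836 + 304} + 269694 = \frac{361427}{110140} + 269694 = \frac{29704458587}{110140}$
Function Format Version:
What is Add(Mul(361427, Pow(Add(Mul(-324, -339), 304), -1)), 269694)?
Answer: Rational(29704458587, 110140) ≈ 2.6970e+5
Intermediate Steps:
Add(Mul(361427, Pow(Add(Mul(-324, -339), 304), -1)), 269694) = Add(Mul(361427, Pow(Add(109836, 304), -1)), 269694) = Add(Mul(361427, Pow(110140, -1)), 269694) = Add(Mul(361427, Rational(1, 110140)), 269694) = Add(Rational(361427, 110140), 269694) = Rational(29704458587, 110140)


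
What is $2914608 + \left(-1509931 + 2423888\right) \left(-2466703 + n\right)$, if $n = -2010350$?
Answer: $-4091831014113$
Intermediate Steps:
$2914608 + \left(-1509931 + 2423888\right) \left(-2466703 + n\right) = 2914608 + \left(-1509931 + 2423888\right) \left(-2466703 - 2010350\right) = 2914608 + 913957 \left(-4477053\right) = 2914608 - 4091833928721 = -4091831014113$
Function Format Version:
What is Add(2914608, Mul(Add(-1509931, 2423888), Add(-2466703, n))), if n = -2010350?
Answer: -4091831014113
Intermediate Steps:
Add(2914608, Mul(Add(-1509931, 2423888), Add(-2466703, n))) = Add(2914608, Mul(Add(-1509931, 2423888), Add(-2466703, -2010350))) = Add(2914608, Mul(913957, -4477053)) = Add(2914608, -4091833928721) = -4091831014113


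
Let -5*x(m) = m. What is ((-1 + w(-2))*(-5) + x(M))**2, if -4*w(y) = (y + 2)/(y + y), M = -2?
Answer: 729/25 ≈ 29.160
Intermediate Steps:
x(m) = -m/5
w(y) = -(2 + y)/(8*y) (w(y) = -(y + 2)/(4*(y + y)) = -(2 + y)/(4*(2*y)) = -(2 + y)*1/(2*y)/4 = -(2 + y)/(8*y))
((-1 + w(-2))*(-5) + x(M))**2 = ((-1 + (1/8)*(-2 - 1*(-2))/(-2))*(-5) - 1/5*(-2))**2 = ((-1 + (1/8)*(-1/2)*(-2 + 2))*(-5) + 2/5)**2 = ((-1 + (1/8)*(-1/2)*0)*(-5) + 2/5)**2 = ((-1 + 0)*(-5) + 2/5)**2 = (-1*(-5) + 2/5)**2 = (5 + 2/5)**2 = (27/5)**2 = 729/25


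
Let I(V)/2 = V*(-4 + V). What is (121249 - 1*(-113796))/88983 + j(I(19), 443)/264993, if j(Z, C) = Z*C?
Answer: 1486918895/413681967 ≈ 3.5944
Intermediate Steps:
I(V) = 2*V*(-4 + V) (I(V) = 2*(V*(-4 + V)) = 2*V*(-4 + V))
j(Z, C) = C*Z
(121249 - 1*(-113796))/88983 + j(I(19), 443)/264993 = (121249 - 1*(-113796))/88983 + (443*(2*19*(-4 + 19)))/264993 = (121249 + 113796)*(1/88983) + (443*(2*19*15))*(1/264993) = 235045*(1/88983) + (443*570)*(1/264993) = 235045/88983 + 252510*(1/264993) = 235045/88983 + 4430/4649 = 1486918895/413681967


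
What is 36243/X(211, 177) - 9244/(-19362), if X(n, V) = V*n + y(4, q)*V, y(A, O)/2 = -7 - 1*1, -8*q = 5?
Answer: 56710757/37126635 ≈ 1.5275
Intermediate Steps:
q = -5/8 (q = -⅛*5 = -5/8 ≈ -0.62500)
y(A, O) = -16 (y(A, O) = 2*(-7 - 1*1) = 2*(-7 - 1) = 2*(-8) = -16)
X(n, V) = -16*V + V*n (X(n, V) = V*n - 16*V = -16*V + V*n)
36243/X(211, 177) - 9244/(-19362) = 36243/((177*(-16 + 211))) - 9244/(-19362) = 36243/((177*195)) - 9244*(-1/19362) = 36243/34515 + 4622/9681 = 36243*(1/34515) + 4622/9681 = 4027/3835 + 4622/9681 = 56710757/37126635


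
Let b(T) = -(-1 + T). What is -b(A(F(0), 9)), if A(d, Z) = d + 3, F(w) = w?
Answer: 2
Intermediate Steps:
A(d, Z) = 3 + d
b(T) = 1 - T
-b(A(F(0), 9)) = -(1 - (3 + 0)) = -(1 - 1*3) = -(1 - 3) = -1*(-2) = 2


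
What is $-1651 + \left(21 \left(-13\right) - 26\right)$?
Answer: $-1950$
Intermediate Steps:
$-1651 + \left(21 \left(-13\right) - 26\right) = -1651 - 299 = -1950$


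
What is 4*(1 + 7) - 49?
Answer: -17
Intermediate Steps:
4*(1 + 7) - 49 = 4*8 - 49 = 32 - 49 = -17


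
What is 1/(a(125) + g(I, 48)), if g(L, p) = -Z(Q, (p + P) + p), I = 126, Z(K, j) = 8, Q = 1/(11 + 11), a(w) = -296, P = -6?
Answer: -1/304 ≈ -0.0032895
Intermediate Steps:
Q = 1/22 ≈ 0.045455
g(L, p) = -8 (g(L, p) = -1*8 = -8)
1/(a(125) + g(I, 48)) = 1/(-296 - 8) = 1/(-304) = -1/304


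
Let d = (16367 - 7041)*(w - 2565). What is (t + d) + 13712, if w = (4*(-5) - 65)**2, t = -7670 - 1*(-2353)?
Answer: 43467555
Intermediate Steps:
t = -5317 (t = -7670 + 2353 = -5317)
w = 7225 (w = (-20 - 65)**2 = (-85)**2 = 7225)
d = 43459160 (d = (16367 - 7041)*(7225 - 2565) = 9326*4660 = 43459160)
(t + d) + 13712 = (-5317 + 43459160) + 13712 = 43453843 + 13712 = 43467555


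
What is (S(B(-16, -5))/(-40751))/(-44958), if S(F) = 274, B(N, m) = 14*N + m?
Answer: 137/916041729 ≈ 1.4956e-7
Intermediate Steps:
B(N, m) = m + 14*N
(S(B(-16, -5))/(-40751))/(-44958) = (274/(-40751))/(-44958) = (274*(-1/40751))*(-1/44958) = -274/40751*(-1/44958) = 137/916041729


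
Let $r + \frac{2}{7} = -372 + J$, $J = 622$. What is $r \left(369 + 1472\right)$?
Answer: $459724$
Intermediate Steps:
$r = \frac{1748}{7}$ ($r = - \frac{2}{7} + \left(-372 + 622\right) = - \frac{2}{7} + 250 = \frac{1748}{7} \approx 249.71$)
$r \left(369 + 1472\right) = \frac{1748 \left(369 + 1472\right)}{7} = \frac{1748}{7} \cdot 1841 = 459724$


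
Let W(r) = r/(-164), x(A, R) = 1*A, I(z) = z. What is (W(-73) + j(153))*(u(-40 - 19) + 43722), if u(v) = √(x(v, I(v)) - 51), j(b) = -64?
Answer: -227857203/82 - 10423*I*√110/164 ≈ -2.7787e+6 - 666.57*I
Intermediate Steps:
x(A, R) = A
W(r) = -r/164 (W(r) = r*(-1/164) = -r/164)
u(v) = √(-51 + v) (u(v) = √(v - 51) = √(-51 + v))
(W(-73) + j(153))*(u(-40 - 19) + 43722) = (-1/164*(-73) - 64)*(√(-51 + (-40 - 19)) + 43722) = (73/164 - 64)*(√(-51 - 59) + 43722) = -10423*(√(-110) + 43722)/164 = -10423*(I*√110 + 43722)/164 = -10423*(43722 + I*√110)/164 = -227857203/82 - 10423*I*√110/164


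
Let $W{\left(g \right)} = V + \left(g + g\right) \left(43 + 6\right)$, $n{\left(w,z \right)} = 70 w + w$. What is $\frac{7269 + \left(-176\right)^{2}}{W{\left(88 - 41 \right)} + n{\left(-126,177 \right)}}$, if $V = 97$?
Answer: $- \frac{38245}{4243} \approx -9.0137$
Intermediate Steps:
$n{\left(w,z \right)} = 71 w$
$W{\left(g \right)} = 97 + 98 g$ ($W{\left(g \right)} = 97 + \left(g + g\right) \left(43 + 6\right) = 97 + 2 g 49 = 97 + 98 g$)
$\frac{7269 + \left(-176\right)^{2}}{W{\left(88 - 41 \right)} + n{\left(-126,177 \right)}} = \frac{7269 + \left(-176\right)^{2}}{\left(97 + 98 \left(88 - 41\right)\right) + 71 \left(-126\right)} = \frac{7269 + 30976}{\left(97 + 98 \cdot 47\right) - 8946} = \frac{38245}{\left(97 + 4606\right) - 8946} = \frac{38245}{4703 - 8946} = \frac{38245}{-4243} = 38245 \left(- \frac{1}{4243}\right) = - \frac{38245}{4243}$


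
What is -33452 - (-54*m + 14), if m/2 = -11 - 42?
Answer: -39190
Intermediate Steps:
m = -106 (m = 2*(-11 - 42) = 2*(-53) = -106)
-33452 - (-54*m + 14) = -33452 - (-54*(-106) + 14) = -33452 - (5724 + 14) = -33452 - 1*5738 = -33452 - 5738 = -39190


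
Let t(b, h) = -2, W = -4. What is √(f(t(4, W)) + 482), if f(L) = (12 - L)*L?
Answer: √454 ≈ 21.307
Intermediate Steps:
f(L) = L*(12 - L)
√(f(t(4, W)) + 482) = √(-2*(12 - 1*(-2)) + 482) = √(-2*(12 + 2) + 482) = √(-2*14 + 482) = √(-28 + 482) = √454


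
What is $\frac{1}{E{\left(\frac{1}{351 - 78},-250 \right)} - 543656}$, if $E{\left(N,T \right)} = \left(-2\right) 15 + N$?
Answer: $- \frac{273}{148426277} \approx -1.8393 \cdot 10^{-6}$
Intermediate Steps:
$E{\left(N,T \right)} = -30 + N$
$\frac{1}{E{\left(\frac{1}{351 - 78},-250 \right)} - 543656} = \frac{1}{\left(-30 + \frac{1}{351 - 78}\right) - 543656} = \frac{1}{\left(-30 + \frac{1}{273}\right) - 543656} = \frac{1}{- \frac{8189}{273} - 543656} = \frac{1}{- \frac{148426277}{273}} = - \frac{273}{148426277}$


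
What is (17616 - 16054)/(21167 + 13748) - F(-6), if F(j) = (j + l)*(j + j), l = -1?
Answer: -2931298/34915 ≈ -83.955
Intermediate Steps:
F(j) = 2*j*(-1 + j) (F(j) = (j - 1)*(j + j) = (-1 + j)*(2*j) = 2*j*(-1 + j))
(17616 - 16054)/(21167 + 13748) - F(-6) = (17616 - 16054)/(21167 + 13748) - 2*(-6)*(-1 - 6) = 1562/34915 - 2*(-6)*(-7) = 1562*(1/34915) - 1*84 = 1562/34915 - 84 = -2931298/34915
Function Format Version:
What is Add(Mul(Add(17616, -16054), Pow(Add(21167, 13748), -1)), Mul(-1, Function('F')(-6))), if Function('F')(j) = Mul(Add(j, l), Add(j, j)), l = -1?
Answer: Rational(-2931298, 34915) ≈ -83.955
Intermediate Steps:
Function('F')(j) = Mul(2, j, Add(-1, j)) (Function('F')(j) = Mul(Add(j, -1), Add(j, j)) = Mul(Add(-1, j), Mul(2, j)) = Mul(2, j, Add(-1, j)))
Add(Mul(Add(17616, -16054), Pow(Add(21167, 13748), -1)), Mul(-1, Function('F')(-6))) = Add(Mul(Add(17616, -16054), Pow(Add(21167, 13748), -1)), Mul(-1, Mul(2, -6, Add(-1, -6)))) = Add(Mul(1562, Pow(34915, -1)), Mul(-1, Mul(2, -6, -7))) = Add(Mul(1562, Rational(1, 34915)), Mul(-1, 84)) = Add(Rational(1562, 34915), -84) = Rational(-2931298, 34915)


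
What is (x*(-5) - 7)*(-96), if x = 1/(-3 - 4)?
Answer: 4224/7 ≈ 603.43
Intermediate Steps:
x = -1/7 (x = 1/(-7) = -1/7 ≈ -0.14286)
(x*(-5) - 7)*(-96) = (-1/7*(-5) - 7)*(-96) = (5/7 - 7)*(-96) = -44/7*(-96) = 4224/7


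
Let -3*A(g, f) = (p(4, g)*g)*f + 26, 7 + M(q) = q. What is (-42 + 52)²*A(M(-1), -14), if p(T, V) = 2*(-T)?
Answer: 29000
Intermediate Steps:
p(T, V) = -2*T
M(q) = -7 + q
A(g, f) = -26/3 + 8*f*g/3 (A(g, f) = -(((-2*4)*g)*f + 26)/3 = -((-8*g)*f + 26)/3 = -(-8*f*g + 26)/3 = -(26 - 8*f*g)/3 = -26/3 + 8*f*g/3)
(-42 + 52)²*A(M(-1), -14) = (-42 + 52)²*(-26/3 + (8/3)*(-14)*(-7 - 1)) = 10²*(-26/3 + (8/3)*(-14)*(-8)) = 100*(-26/3 + 896/3) = 100*290 = 29000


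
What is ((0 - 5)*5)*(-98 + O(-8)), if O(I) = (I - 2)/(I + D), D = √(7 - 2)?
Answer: 142550/59 - 250*√5/59 ≈ 2406.6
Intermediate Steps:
D = √5 ≈ 2.2361
O(I) = (-2 + I)/(I + √5) (O(I) = (I - 2)/(I + √5) = (-2 + I)/(I + √5))
((0 - 5)*5)*(-98 + O(-8)) = ((0 - 5)*5)*(-98 + (-2 - 8)/(-8 + √5)) = (-5*5)*(-98 - 10/(-8 + √5)) = -25*(-98 - 10/(-8 + √5)) = 2450 + 250/(-8 + √5)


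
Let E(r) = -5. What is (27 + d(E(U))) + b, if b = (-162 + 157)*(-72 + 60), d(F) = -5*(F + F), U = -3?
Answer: 137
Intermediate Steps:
d(F) = -10*F
b = 60 (b = -5*(-12) = 60)
(27 + d(E(U))) + b = (27 - 10*(-5)) + 60 = (27 + 50) + 60 = 77 + 60 = 137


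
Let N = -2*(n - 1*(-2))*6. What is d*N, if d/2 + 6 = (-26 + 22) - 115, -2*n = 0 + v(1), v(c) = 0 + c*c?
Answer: 4500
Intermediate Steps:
v(c) = c² (v(c) = 0 + c² = c²)
n = -½ (n = -(0 + 1²)/2 = -(0 + 1)/2 = -½*1 = -½ ≈ -0.50000)
N = -18 (N = -2*(-½ - 1*(-2))*6 = -2*(-½ + 2)*6 = -2*3/2*6 = -3*6 = -18)
d = -250 (d = -12 + 2*((-26 + 22) - 115) = -12 + 2*(-4 - 115) = -12 + 2*(-119) = -12 - 238 = -250)
d*N = -250*(-18) = 4500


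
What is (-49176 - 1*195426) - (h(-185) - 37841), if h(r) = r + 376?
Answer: -206952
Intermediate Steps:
h(r) = 376 + r
(-49176 - 1*195426) - (h(-185) - 37841) = (-49176 - 1*195426) - ((376 - 185) - 37841) = (-49176 - 195426) - (191 - 37841) = -244602 - 1*(-37650) = -244602 + 37650 = -206952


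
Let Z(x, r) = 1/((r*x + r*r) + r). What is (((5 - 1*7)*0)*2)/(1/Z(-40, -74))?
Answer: 0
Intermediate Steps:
Z(x, r) = 1/(r + r² + r*x) (Z(x, r) = 1/((r*x + r²) + r) = 1/((r² + r*x) + r) = 1/(r + r² + r*x))
(((5 - 1*7)*0)*2)/(1/Z(-40, -74)) = (((5 - 1*7)*0)*2)/(1/(1/((-74)*(1 - 74 - 40)))) = (((5 - 7)*0)*2)/(1/(-1/74/(-113))) = (-2*0*2)/(1/(-1/74*(-1/113))) = (0*2)/(1/(1/8362)) = 0/8362 = 0*(1/8362) = 0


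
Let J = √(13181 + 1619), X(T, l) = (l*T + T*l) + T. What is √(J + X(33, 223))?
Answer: √(14751 + 20*√37) ≈ 121.95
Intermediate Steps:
X(T, l) = T + 2*T*l (X(T, l) = (T*l + T*l) + T = 2*T*l + T = T + 2*T*l)
J = 20*√37 (J = √14800 = 20*√37 ≈ 121.66)
√(J + X(33, 223)) = √(20*√37 + 33*(1 + 2*223)) = √(20*√37 + 33*(1 + 446)) = √(20*√37 + 33*447) = √(20*√37 + 14751) = √(14751 + 20*√37)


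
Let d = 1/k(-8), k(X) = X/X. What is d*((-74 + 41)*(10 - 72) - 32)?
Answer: 2014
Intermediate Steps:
k(X) = 1
d = 1 (d = 1/1 = 1)
d*((-74 + 41)*(10 - 72) - 32) = 1*((-74 + 41)*(10 - 72) - 32) = 1*(-33*(-62) - 32) = 1*(2046 - 32) = 1*2014 = 2014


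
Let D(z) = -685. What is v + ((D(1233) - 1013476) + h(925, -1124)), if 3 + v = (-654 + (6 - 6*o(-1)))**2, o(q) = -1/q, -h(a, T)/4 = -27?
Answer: -586340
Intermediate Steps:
h(a, T) = 108 (h(a, T) = -4*(-27) = 108)
v = 427713 (v = -3 + (-654 + (6 - (-6)/(-1)))**2 = -3 + (-654 + (6 - (-6)*(-1)))**2 = -3 + (-654 + (6 - 6*1))**2 = -3 + (-654 + (6 - 6))**2 = -3 + (-654 + 0)**2 = -3 + (-654)**2 = -3 + 427716 = 427713)
v + ((D(1233) - 1013476) + h(925, -1124)) = 427713 + ((-685 - 1013476) + 108) = 427713 + (-1014161 + 108) = 427713 - 1014053 = -586340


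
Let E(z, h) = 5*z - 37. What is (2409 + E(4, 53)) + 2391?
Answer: 4783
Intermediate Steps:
E(z, h) = -37 + 5*z
(2409 + E(4, 53)) + 2391 = (2409 + (-37 + 5*4)) + 2391 = (2409 + (-37 + 20)) + 2391 = (2409 - 17) + 2391 = 2392 + 2391 = 4783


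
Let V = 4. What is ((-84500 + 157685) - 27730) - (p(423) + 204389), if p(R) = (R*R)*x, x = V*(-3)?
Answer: 1988214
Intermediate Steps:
x = -12 (x = 4*(-3) = -12)
p(R) = -12*R² (p(R) = (R*R)*(-12) = R²*(-12) = -12*R²)
((-84500 + 157685) - 27730) - (p(423) + 204389) = ((-84500 + 157685) - 27730) - (-12*423² + 204389) = (73185 - 27730) - (-12*178929 + 204389) = 45455 - (-2147148 + 204389) = 45455 - 1*(-1942759) = 45455 + 1942759 = 1988214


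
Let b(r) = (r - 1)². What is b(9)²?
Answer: 4096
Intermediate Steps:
b(r) = (-1 + r)²
b(9)² = ((-1 + 9)²)² = (8²)² = 64² = 4096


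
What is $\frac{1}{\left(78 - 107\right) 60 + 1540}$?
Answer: $- \frac{1}{200} \approx -0.005$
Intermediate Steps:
$\frac{1}{\left(78 - 107\right) 60 + 1540} = \frac{1}{\left(-29\right) 60 + 1540} = \frac{1}{-1740 + 1540} = \frac{1}{-200} = - \frac{1}{200}$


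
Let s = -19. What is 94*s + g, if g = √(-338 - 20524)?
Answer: -1786 + 3*I*√2318 ≈ -1786.0 + 144.44*I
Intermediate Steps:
g = 3*I*√2318 (g = √(-20862) = 3*I*√2318 ≈ 144.44*I)
94*s + g = 94*(-19) + 3*I*√2318 = -1786 + 3*I*√2318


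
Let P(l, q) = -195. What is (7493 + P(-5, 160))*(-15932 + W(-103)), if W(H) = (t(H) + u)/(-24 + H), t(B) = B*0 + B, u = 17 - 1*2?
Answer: -14765868248/127 ≈ -1.1627e+8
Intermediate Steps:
u = 15 (u = 17 - 2 = 15)
t(B) = B (t(B) = 0 + B = B)
W(H) = (15 + H)/(-24 + H) (W(H) = (H + 15)/(-24 + H) = (15 + H)/(-24 + H))
(7493 + P(-5, 160))*(-15932 + W(-103)) = (7493 - 195)*(-15932 + (15 - 103)/(-24 - 103)) = 7298*(-15932 - 88/(-127)) = 7298*(-15932 - 1/127*(-88)) = 7298*(-15932 + 88/127) = 7298*(-2023276/127) = -14765868248/127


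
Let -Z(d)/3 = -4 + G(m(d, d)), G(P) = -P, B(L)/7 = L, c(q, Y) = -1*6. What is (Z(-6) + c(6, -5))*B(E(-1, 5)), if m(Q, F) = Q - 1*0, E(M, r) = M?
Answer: 84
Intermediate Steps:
m(Q, F) = Q (m(Q, F) = Q + 0 = Q)
c(q, Y) = -6
B(L) = 7*L
Z(d) = 12 + 3*d (Z(d) = -3*(-4 - d) = 12 + 3*d)
(Z(-6) + c(6, -5))*B(E(-1, 5)) = ((12 + 3*(-6)) - 6)*(7*(-1)) = ((12 - 18) - 6)*(-7) = (-6 - 6)*(-7) = -12*(-7) = 84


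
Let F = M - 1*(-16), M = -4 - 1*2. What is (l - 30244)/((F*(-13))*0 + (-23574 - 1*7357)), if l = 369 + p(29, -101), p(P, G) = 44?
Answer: 29831/30931 ≈ 0.96444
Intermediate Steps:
M = -6 (M = -4 - 2 = -6)
l = 413 (l = 369 + 44 = 413)
F = 10 (F = -6 - 1*(-16) = -6 + 16 = 10)
(l - 30244)/((F*(-13))*0 + (-23574 - 1*7357)) = (413 - 30244)/((10*(-13))*0 + (-23574 - 1*7357)) = -29831/(-130*0 + (-23574 - 7357)) = -29831/(0 - 30931) = -29831/(-30931) = -29831*(-1/30931) = 29831/30931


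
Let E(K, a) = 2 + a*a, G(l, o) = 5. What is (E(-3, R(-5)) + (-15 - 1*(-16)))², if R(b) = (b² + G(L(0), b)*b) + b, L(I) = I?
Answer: 784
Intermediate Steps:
R(b) = b² + 6*b (R(b) = (b² + 5*b) + b = b² + 6*b)
E(K, a) = 2 + a²
(E(-3, R(-5)) + (-15 - 1*(-16)))² = ((2 + (-5*(6 - 5))²) + (-15 - 1*(-16)))² = ((2 + (-5*1)²) + (-15 + 16))² = ((2 + (-5)²) + 1)² = ((2 + 25) + 1)² = (27 + 1)² = 28² = 784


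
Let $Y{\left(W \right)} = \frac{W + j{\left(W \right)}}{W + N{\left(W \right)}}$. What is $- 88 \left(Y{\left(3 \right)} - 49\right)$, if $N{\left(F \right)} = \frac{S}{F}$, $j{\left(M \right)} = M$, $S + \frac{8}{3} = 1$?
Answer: $4096$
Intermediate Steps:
$S = - \frac{5}{3}$ ($S = - \frac{8}{3} + 1 = - \frac{5}{3} \approx -1.6667$)
$N{\left(F \right)} = - \frac{5}{3 F}$
$Y{\left(W \right)} = \frac{2 W}{W - \frac{5}{3 W}}$ ($Y{\left(W \right)} = \frac{W + W}{W - \frac{5}{3 W}} = \frac{2 W}{W - \frac{5}{3 W}}$)
$- 88 \left(Y{\left(3 \right)} - 49\right) = - 88 \left(\frac{6 \cdot 3^{2}}{-5 + 3 \cdot 3^{2}} - 49\right) = - 88 \left(6 \cdot 9 \frac{1}{-5 + 3 \cdot 9} - 49\right) = - 88 \left(6 \cdot 9 \frac{1}{-5 + 27} - 49\right) = - 88 \left(6 \cdot 9 \cdot \frac{1}{22} - 49\right) = - 88 \left(\frac{27}{11} - 49\right) = \left(-88\right) \left(- \frac{512}{11}\right) = 4096$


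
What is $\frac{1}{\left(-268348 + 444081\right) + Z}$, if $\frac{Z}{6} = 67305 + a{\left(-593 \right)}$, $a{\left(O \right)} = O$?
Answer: $\frac{1}{576005} \approx 1.7361 \cdot 10^{-6}$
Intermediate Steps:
$Z = 400272$ ($Z = 6 \left(67305 - 593\right) = 6 \cdot 66712 = 400272$)
$\frac{1}{\left(-268348 + 444081\right) + Z} = \frac{1}{\left(-268348 + 444081\right) + 400272} = \frac{1}{175733 + 400272} = \frac{1}{576005}$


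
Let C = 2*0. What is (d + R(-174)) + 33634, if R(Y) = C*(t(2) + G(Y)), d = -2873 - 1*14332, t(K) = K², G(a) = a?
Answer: 16429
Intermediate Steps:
d = -17205 (d = -2873 - 14332 = -17205)
C = 0
R(Y) = 0 (R(Y) = 0*(2² + Y) = 0*(4 + Y) = 0)
(d + R(-174)) + 33634 = (-17205 + 0) + 33634 = -17205 + 33634 = 16429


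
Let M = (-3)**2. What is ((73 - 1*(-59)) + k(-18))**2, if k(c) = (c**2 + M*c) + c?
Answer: 76176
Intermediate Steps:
M = 9
k(c) = c**2 + 10*c (k(c) = (c**2 + 9*c) + c = c**2 + 10*c)
((73 - 1*(-59)) + k(-18))**2 = ((73 - 1*(-59)) - 18*(10 - 18))**2 = ((73 + 59) - 18*(-8))**2 = (132 + 144)**2 = 276**2 = 76176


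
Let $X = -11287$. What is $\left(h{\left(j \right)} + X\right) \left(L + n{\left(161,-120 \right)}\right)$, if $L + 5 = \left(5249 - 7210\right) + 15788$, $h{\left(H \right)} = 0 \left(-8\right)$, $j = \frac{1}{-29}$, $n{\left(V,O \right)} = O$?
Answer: $-154654474$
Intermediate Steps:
$j = - \frac{1}{29} \approx -0.034483$
$h{\left(H \right)} = 0$
$L = 13822$ ($L = -5 + \left(\left(5249 - 7210\right) + 15788\right) = -5 + \left(-1961 + 15788\right) = -5 + 13827 = 13822$)
$\left(h{\left(j \right)} + X\right) \left(L + n{\left(161,-120 \right)}\right) = \left(0 - 11287\right) \left(13822 - 120\right) = \left(-11287\right) 13702 = -154654474$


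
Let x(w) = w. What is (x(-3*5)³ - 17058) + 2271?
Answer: -18162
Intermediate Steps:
(x(-3*5)³ - 17058) + 2271 = ((-3*5)³ - 17058) + 2271 = ((-15)³ - 17058) + 2271 = (-3375 - 17058) + 2271 = -20433 + 2271 = -18162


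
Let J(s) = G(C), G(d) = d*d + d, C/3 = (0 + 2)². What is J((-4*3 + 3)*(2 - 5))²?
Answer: 24336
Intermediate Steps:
C = 12 (C = 3*(0 + 2)² = 3*2² = 3*4 = 12)
G(d) = d + d² (G(d) = d² + d = d + d²)
J(s) = 156 (J(s) = 12*(1 + 12) = 12*13 = 156)
J((-4*3 + 3)*(2 - 5))² = 156² = 24336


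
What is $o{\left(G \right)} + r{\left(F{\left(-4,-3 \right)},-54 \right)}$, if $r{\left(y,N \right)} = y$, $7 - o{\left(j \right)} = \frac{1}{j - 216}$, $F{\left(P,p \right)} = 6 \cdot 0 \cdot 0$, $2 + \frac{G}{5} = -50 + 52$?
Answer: $\frac{1513}{216} \approx 7.0046$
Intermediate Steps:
$G = 0$ ($G = -10 + 5 \left(-50 + 52\right) = -10 + 5 \cdot 2 = -10 + 10 = 0$)
$F{\left(P,p \right)} = 0$ ($F{\left(P,p \right)} = 0 \cdot 0 = 0$)
$o{\left(j \right)} = 7 - \frac{1}{-216 + j}$ ($o{\left(j \right)} = 7 - \frac{1}{j - 216} = 7 - \frac{1}{-216 + j}$)
$o{\left(G \right)} + r{\left(F{\left(-4,-3 \right)},-54 \right)} = \frac{-1513 + 7 \cdot 0}{-216 + 0} + 0 = \frac{-1513 + 0}{-216} + 0 = \left(- \frac{1}{216}\right) \left(-1513\right) + 0 = \frac{1513}{216} + 0 = \frac{1513}{216}$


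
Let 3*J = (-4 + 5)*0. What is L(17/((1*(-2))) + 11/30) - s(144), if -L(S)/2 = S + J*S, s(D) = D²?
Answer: -310796/15 ≈ -20720.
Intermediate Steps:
J = 0 (J = ((-4 + 5)*0)/3 = (1*0)/3 = (⅓)*0 = 0)
L(S) = -2*S (L(S) = -2*(S + 0*S) = -2*(S + 0) = -2*S)
L(17/((1*(-2))) + 11/30) - s(144) = -2*(17/((1*(-2))) + 11/30) - 1*144² = -2*(17/(-2) + 11*(1/30)) - 1*20736 = -2*(17*(-½) + 11/30) - 20736 = -2*(-17/2 + 11/30) - 20736 = -2*(-122/15) - 20736 = 244/15 - 20736 = -310796/15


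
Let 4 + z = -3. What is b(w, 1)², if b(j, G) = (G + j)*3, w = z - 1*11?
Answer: 2601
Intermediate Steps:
z = -7 (z = -4 - 3 = -7)
w = -18 (w = -7 - 1*11 = -7 - 11 = -18)
b(j, G) = 3*G + 3*j
b(w, 1)² = (3*1 + 3*(-18))² = (3 - 54)² = (-51)² = 2601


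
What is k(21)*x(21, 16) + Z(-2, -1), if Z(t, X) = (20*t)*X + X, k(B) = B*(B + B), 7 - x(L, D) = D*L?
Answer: -290139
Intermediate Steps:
x(L, D) = 7 - D*L
k(B) = 2*B² (k(B) = B*(2*B) = 2*B²)
Z(t, X) = X + 20*X*t (Z(t, X) = 20*X*t + X = X + 20*X*t)
k(21)*x(21, 16) + Z(-2, -1) = (2*21²)*(7 - 1*16*21) - (1 + 20*(-2)) = (2*441)*(7 - 336) - (1 - 40) = 882*(-329) - 1*(-39) = -290178 + 39 = -290139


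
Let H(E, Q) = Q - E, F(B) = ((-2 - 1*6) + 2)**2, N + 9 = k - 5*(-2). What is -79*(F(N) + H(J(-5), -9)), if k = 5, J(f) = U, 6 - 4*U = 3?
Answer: -8295/4 ≈ -2073.8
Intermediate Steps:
U = 3/4 (U = 3/2 - 1/4*3 = 3/2 - 3/4 = 3/4 ≈ 0.75000)
J(f) = 3/4
N = 6 (N = -9 + (5 - 5*(-2)) = -9 + (5 + 10) = -9 + 15 = 6)
F(B) = 36 (F(B) = ((-2 - 6) + 2)**2 = (-8 + 2)**2 = (-6)**2 = 36)
-79*(F(N) + H(J(-5), -9)) = -79*(36 + (-9 - 1*3/4)) = -79*(36 + (-9 - 3/4)) = -79*(36 - 39/4) = -79*105/4 = -8295/4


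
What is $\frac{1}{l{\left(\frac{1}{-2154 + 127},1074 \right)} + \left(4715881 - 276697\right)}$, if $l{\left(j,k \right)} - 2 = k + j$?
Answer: $\frac{2027}{9000407019} \approx 2.2521 \cdot 10^{-7}$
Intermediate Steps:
$l{\left(j,k \right)} = 2 + j + k$ ($l{\left(j,k \right)} = 2 + \left(k + j\right) = 2 + \left(j + k\right) = 2 + j + k$)
$\frac{1}{l{\left(\frac{1}{-2154 + 127},1074 \right)} + \left(4715881 - 276697\right)} = \frac{1}{\left(2 + \frac{1}{-2154 + 127} + 1074\right) + \left(4715881 - 276697\right)} = \frac{1}{\left(2 + \frac{1}{-2027} + 1074\right) + \left(4715881 - 276697\right)} = \frac{1}{\left(2 - \frac{1}{2027} + 1074\right) + 4439184} = \frac{1}{\frac{2181051}{2027} + 4439184} = \frac{1}{\frac{9000407019}{2027}} = \frac{2027}{9000407019}$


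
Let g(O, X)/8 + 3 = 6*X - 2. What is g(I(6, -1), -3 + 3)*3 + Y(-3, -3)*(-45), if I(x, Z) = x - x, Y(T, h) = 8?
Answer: -480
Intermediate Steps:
I(x, Z) = 0
g(O, X) = -40 + 48*X (g(O, X) = -24 + 8*(6*X - 2) = -24 + 8*(-2 + 6*X) = -24 + (-16 + 48*X) = -40 + 48*X)
g(I(6, -1), -3 + 3)*3 + Y(-3, -3)*(-45) = (-40 + 48*(-3 + 3))*3 + 8*(-45) = (-40 + 48*0)*3 - 360 = (-40 + 0)*3 - 360 = -40*3 - 360 = -120 - 360 = -480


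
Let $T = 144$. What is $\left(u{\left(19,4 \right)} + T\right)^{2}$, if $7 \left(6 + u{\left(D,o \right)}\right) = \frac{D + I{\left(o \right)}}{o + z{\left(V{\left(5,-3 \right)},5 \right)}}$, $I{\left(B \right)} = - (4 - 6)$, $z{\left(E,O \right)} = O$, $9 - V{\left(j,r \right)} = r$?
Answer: $\frac{172225}{9} \approx 19136.0$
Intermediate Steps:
$V{\left(j,r \right)} = 9 - r$
$I{\left(B \right)} = 2$ ($I{\left(B \right)} = - (4 - 6) = \left(-1\right) \left(-2\right) = 2$)
$u{\left(D,o \right)} = -6 + \frac{2 + D}{7 \left(5 + o\right)}$ ($u{\left(D,o \right)} = -6 + \frac{\left(D + 2\right) \frac{1}{o + 5}}{7} = -6 + \frac{\left(2 + D\right) \frac{1}{5 + o}}{7} = -6 + \frac{\frac{1}{5 + o} \left(2 + D\right)}{7} = -6 + \frac{2 + D}{7 \left(5 + o\right)}$)
$\left(u{\left(19,4 \right)} + T\right)^{2} = \left(\frac{-208 + 19 - 168}{7 \left(5 + 4\right)} + 144\right)^{2} = \left(\frac{-208 + 19 - 168}{7 \cdot 9} + 144\right)^{2} = \left(\frac{1}{7} \cdot \frac{1}{9} \left(-357\right) + 144\right)^{2} = \left(- \frac{17}{3} + 144\right)^{2} = \left(\frac{415}{3}\right)^{2} = \frac{172225}{9}$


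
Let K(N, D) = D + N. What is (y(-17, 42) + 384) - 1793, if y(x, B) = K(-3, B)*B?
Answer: 229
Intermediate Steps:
y(x, B) = B*(-3 + B) (y(x, B) = (B - 3)*B = (-3 + B)*B = B*(-3 + B))
(y(-17, 42) + 384) - 1793 = (42*(-3 + 42) + 384) - 1793 = (42*39 + 384) - 1793 = (1638 + 384) - 1793 = 2022 - 1793 = 229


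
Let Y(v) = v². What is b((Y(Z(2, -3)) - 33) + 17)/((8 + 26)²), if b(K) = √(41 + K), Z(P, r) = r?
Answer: √34/1156 ≈ 0.0050441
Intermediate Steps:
b((Y(Z(2, -3)) - 33) + 17)/((8 + 26)²) = √(41 + (((-3)² - 33) + 17))/((8 + 26)²) = √(41 + ((9 - 33) + 17))/(34²) = √(41 + (-24 + 17))/1156 = √(41 - 7)*(1/1156) = √34*(1/1156) = √34/1156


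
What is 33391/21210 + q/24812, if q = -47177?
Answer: -86063339/263131260 ≈ -0.32707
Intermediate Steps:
33391/21210 + q/24812 = 33391/21210 - 47177/24812 = -86063339/263131260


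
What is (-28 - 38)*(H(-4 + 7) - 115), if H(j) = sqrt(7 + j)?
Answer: 7590 - 66*sqrt(10) ≈ 7381.3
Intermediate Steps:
(-28 - 38)*(H(-4 + 7) - 115) = (-28 - 38)*(sqrt(7 + (-4 + 7)) - 115) = -66*(sqrt(7 + 3) - 115) = -66*(sqrt(10) - 115) = -66*(-115 + sqrt(10)) = 7590 - 66*sqrt(10)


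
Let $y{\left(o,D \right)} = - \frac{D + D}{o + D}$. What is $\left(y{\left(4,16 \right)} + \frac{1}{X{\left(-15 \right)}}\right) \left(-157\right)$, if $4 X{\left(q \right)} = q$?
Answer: $\frac{4396}{15} \approx 293.07$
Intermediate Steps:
$X{\left(q \right)} = \frac{q}{4}$
$y{\left(o,D \right)} = - \frac{2 D}{D + o}$
$\left(y{\left(4,16 \right)} + \frac{1}{X{\left(-15 \right)}}\right) \left(-157\right) = \left(\left(-2\right) 16 \frac{1}{16 + 4} + \frac{1}{\frac{1}{4} \left(-15\right)}\right) \left(-157\right) = \left(\left(-2\right) 16 \cdot \frac{1}{20} + \frac{1}{- \frac{15}{4}}\right) \left(-157\right) = \left(\left(-2\right) 16 \cdot \frac{1}{20} - \frac{4}{15}\right) \left(-157\right) = \left(- \frac{8}{5} - \frac{4}{15}\right) \left(-157\right) = \left(- \frac{28}{15}\right) \left(-157\right) = \frac{4396}{15}$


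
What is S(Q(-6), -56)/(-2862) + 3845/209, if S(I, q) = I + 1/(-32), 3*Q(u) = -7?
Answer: 1056468883/57423168 ≈ 18.398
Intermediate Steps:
Q(u) = -7/3 (Q(u) = (1/3)*(-7) = -7/3)
S(I, q) = -1/32 + I (S(I, q) = I - 1/32 = -1/32 + I)
S(Q(-6), -56)/(-2862) + 3845/209 = (-1/32 - 7/3)/(-2862) + 3845/209 = -227/96*(-1/2862) + 3845*(1/209) = 227/274752 + 3845/209 = 1056468883/57423168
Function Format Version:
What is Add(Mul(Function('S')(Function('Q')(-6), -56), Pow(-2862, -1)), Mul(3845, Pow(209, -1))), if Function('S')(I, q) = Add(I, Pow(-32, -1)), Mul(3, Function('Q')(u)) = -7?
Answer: Rational(1056468883, 57423168) ≈ 18.398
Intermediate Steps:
Function('Q')(u) = Rational(-7, 3) (Function('Q')(u) = Mul(Rational(1, 3), -7) = Rational(-7, 3))
Function('S')(I, q) = Add(Rational(-1, 32), I) (Function('S')(I, q) = Add(I, Rational(-1, 32)) = Add(Rational(-1, 32), I))
Add(Mul(Function('S')(Function('Q')(-6), -56), Pow(-2862, -1)), Mul(3845, Pow(209, -1))) = Add(Mul(Add(Rational(-1, 32), Rational(-7, 3)), Pow(-2862, -1)), Mul(3845, Pow(209, -1))) = Add(Mul(Rational(-227, 96), Rational(-1, 2862)), Mul(3845, Rational(1, 209))) = Add(Rational(227, 274752), Rational(3845, 209)) = Rational(1056468883, 57423168)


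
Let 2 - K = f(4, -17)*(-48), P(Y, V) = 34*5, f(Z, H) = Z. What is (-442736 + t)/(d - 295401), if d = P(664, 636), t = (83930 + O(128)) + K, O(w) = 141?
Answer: 358471/295231 ≈ 1.2142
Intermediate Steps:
P(Y, V) = 170
K = 194 (K = 2 - 4*(-48) = 2 - 1*(-192) = 2 + 192 = 194)
t = 84265 (t = (83930 + 141) + 194 = 84071 + 194 = 84265)
d = 170
(-442736 + t)/(d - 295401) = (-442736 + 84265)/(170 - 295401) = -358471/(-295231) = -358471*(-1/295231) = 358471/295231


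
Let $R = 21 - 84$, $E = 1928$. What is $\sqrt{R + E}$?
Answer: $\sqrt{1865} \approx 43.186$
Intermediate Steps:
$R = -63$ ($R = 21 - 84 = -63$)
$\sqrt{R + E} = \sqrt{-63 + 1928} = \sqrt{1865}$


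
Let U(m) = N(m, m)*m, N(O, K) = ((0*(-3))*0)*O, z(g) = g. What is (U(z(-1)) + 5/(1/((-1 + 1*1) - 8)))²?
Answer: 1600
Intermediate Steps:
N(O, K) = 0 (N(O, K) = (0*0)*O = 0*O = 0)
U(m) = 0 (U(m) = 0*m = 0)
(U(z(-1)) + 5/(1/((-1 + 1*1) - 8)))² = (0 + 5/(1/((-1 + 1*1) - 8)))² = (0 + 5/(1/((-1 + 1) - 8)))² = (0 + 5/(1/(0 - 8)))² = (0 + 5/(1/(-8)))² = (0 + 5/(-⅛))² = (0 + 5*(-8))² = (0 - 40)² = (-40)² = 1600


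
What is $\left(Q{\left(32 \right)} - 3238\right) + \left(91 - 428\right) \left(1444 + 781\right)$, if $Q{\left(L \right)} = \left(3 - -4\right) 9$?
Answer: $-753000$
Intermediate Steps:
$Q{\left(L \right)} = 63$ ($Q{\left(L \right)} = \left(3 + 4\right) 9 = 7 \cdot 9 = 63$)
$\left(Q{\left(32 \right)} - 3238\right) + \left(91 - 428\right) \left(1444 + 781\right) = \left(63 - 3238\right) + \left(91 - 428\right) \left(1444 + 781\right) = -3175 - 749825 = -753000$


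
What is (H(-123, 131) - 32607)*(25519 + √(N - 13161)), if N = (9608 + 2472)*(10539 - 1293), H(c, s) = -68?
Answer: -833833325 - 32675*√111678519 ≈ -1.1791e+9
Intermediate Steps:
N = 111691680 (N = 12080*9246 = 111691680)
(H(-123, 131) - 32607)*(25519 + √(N - 13161)) = (-68 - 32607)*(25519 + √(111691680 - 13161)) = -32675*(25519 + √111678519) = -833833325 - 32675*√111678519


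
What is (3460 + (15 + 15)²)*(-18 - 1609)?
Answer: -7093720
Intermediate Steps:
(3460 + (15 + 15)²)*(-18 - 1609) = (3460 + 30²)*(-1627) = (3460 + 900)*(-1627) = 4360*(-1627) = -7093720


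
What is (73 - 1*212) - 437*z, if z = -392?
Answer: 171165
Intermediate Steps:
(73 - 1*212) - 437*z = (73 - 1*212) - 437*(-392) = (73 - 212) + 171304 = -139 + 171304 = 171165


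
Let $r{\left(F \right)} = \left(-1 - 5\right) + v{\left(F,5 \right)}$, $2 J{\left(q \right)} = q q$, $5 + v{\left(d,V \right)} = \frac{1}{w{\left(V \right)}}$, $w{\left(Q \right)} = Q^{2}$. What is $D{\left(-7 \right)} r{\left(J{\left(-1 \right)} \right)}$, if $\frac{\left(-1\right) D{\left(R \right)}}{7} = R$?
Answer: $- \frac{13426}{25} \approx -537.04$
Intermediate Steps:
$D{\left(R \right)} = - 7 R$
$v{\left(d,V \right)} = -5 + \frac{1}{V^{2}}$
$J{\left(q \right)} = \frac{q^{2}}{2}$ ($J{\left(q \right)} = \frac{q q}{2} = \frac{q^{2}}{2}$)
$r{\left(F \right)} = - \frac{274}{25}$ ($r{\left(F \right)} = \left(-1 - 5\right) - \left(5 - \frac{1}{25}\right) = -6 + \left(-5 + \frac{1}{25}\right) = -6 - \frac{124}{25} = - \frac{274}{25}$)
$D{\left(-7 \right)} r{\left(J{\left(-1 \right)} \right)} = \left(-7\right) \left(-7\right) \left(- \frac{274}{25}\right) = 49 \left(- \frac{274}{25}\right) = - \frac{13426}{25}$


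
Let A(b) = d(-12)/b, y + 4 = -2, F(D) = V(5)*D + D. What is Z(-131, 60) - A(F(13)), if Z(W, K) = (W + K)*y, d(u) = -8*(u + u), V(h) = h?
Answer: 5506/13 ≈ 423.54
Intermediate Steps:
F(D) = 6*D (F(D) = 5*D + D = 6*D)
y = -6 (y = -4 - 2 = -6)
d(u) = -16*u
Z(W, K) = -6*K - 6*W (Z(W, K) = (W + K)*(-6) = (K + W)*(-6) = -6*K - 6*W)
A(b) = 192/b (A(b) = (-16*(-12))/b = 192/b)
Z(-131, 60) - A(F(13)) = (-6*60 - 6*(-131)) - 192/(6*13) = (-360 + 786) - 192/78 = 426 - 192/78 = 426 - 1*32/13 = 426 - 32/13 = 5506/13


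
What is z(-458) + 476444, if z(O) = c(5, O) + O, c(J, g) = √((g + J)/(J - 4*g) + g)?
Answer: 475986 + I*√1546384763/1837 ≈ 4.7599e+5 + 21.407*I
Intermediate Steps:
c(J, g) = √(g + (J + g)/(J - 4*g)) (c(J, g) = √((J + g)/(J - 4*g) + g) = √(g + (J + g)/(J - 4*g)))
z(O) = O + √((5 + O + O*(5 - 4*O))/(5 - 4*O)) (z(O) = √((5 + O + O*(5 - 4*O))/(5 - 4*O)) + O = O + √((5 + O + O*(5 - 4*O))/(5 - 4*O)))
z(-458) + 476444 = (-458 + √((-5 - 1*(-458) - 458*(-5 + 4*(-458)))/(-5 + 4*(-458)))) + 476444 = (-458 + √((-5 + 458 - 458*(-5 - 1832))/(-5 - 1832))) + 476444 = (-458 + √((-5 + 458 - 458*(-1837))/(-1837))) + 476444 = (-458 + √(-(-5 + 458 + 841346)/1837)) + 476444 = (-458 + √(-1/1837*841799)) + 476444 = (-458 + √(-841799/1837)) + 476444 = (-458 + I*√1546384763/1837) + 476444 = 475986 + I*√1546384763/1837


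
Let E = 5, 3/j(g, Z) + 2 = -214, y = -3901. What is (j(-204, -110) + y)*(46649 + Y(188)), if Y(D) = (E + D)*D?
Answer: -23293640509/72 ≈ -3.2352e+8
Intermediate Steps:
j(g, Z) = -1/72 (j(g, Z) = 3/(-2 - 214) = 3/(-216) = 3*(-1/216) = -1/72)
Y(D) = D*(5 + D) (Y(D) = (5 + D)*D = D*(5 + D))
(j(-204, -110) + y)*(46649 + Y(188)) = (-1/72 - 3901)*(46649 + 188*(5 + 188)) = -280873*(46649 + 188*193)/72 = -280873*(46649 + 36284)/72 = -280873/72*82933 = -23293640509/72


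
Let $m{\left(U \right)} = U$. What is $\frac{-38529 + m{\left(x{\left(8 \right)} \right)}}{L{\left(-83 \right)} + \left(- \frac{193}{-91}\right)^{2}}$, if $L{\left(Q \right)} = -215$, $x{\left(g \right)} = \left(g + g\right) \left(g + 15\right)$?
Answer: $\frac{316011241}{1743166} \approx 181.29$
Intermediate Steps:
$x{\left(g \right)} = 2 g \left(15 + g\right)$
$\frac{-38529 + m{\left(x{\left(8 \right)} \right)}}{L{\left(-83 \right)} + \left(- \frac{193}{-91}\right)^{2}} = \frac{-38529 + 2 \cdot 8 \left(15 + 8\right)}{-215 + \left(- \frac{193}{-91}\right)^{2}} = \frac{-38529 + 2 \cdot 8 \cdot 23}{-215 + \left(\left(-193\right) \left(- \frac{1}{91}\right)\right)^{2}} = \frac{-38529 + 368}{-215 + \left(\frac{193}{91}\right)^{2}} = - \frac{38161}{-215 + \frac{37249}{8281}} = - \frac{38161}{- \frac{1743166}{8281}} = \left(-38161\right) \left(- \frac{8281}{1743166}\right) = \frac{316011241}{1743166}$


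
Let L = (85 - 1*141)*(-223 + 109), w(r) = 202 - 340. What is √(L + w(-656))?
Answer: 3*√694 ≈ 79.032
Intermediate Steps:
w(r) = -138
L = 6384 (L = (85 - 141)*(-114) = -56*(-114) = 6384)
√(L + w(-656)) = √(6384 - 138) = √6246 = 3*√694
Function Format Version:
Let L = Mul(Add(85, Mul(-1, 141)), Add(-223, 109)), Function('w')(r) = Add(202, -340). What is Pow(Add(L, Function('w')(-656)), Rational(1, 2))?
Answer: Mul(3, Pow(694, Rational(1, 2))) ≈ 79.032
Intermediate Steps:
Function('w')(r) = -138
L = 6384 (L = Mul(Add(85, -141), -114) = Mul(-56, -114) = 6384)
Pow(Add(L, Function('w')(-656)), Rational(1, 2)) = Pow(Add(6384, -138), Rational(1, 2)) = Pow(6246, Rational(1, 2)) = Mul(3, Pow(694, Rational(1, 2)))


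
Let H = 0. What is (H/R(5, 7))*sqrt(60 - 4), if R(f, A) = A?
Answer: 0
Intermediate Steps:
(H/R(5, 7))*sqrt(60 - 4) = (0/7)*sqrt(60 - 4) = (0*(1/7))*sqrt(56) = 0*(2*sqrt(14)) = 0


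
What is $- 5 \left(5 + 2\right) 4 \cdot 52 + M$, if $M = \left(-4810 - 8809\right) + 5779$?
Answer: $-15120$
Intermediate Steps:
$M = -7840$ ($M = -13619 + 5779 = -7840$)
$- 5 \left(5 + 2\right) 4 \cdot 52 + M = - 5 \left(5 + 2\right) 4 \cdot 52 - 7840 = \left(-5\right) 7 \cdot 4 \cdot 52 - 7840 = \left(-35\right) 4 \cdot 52 - 7840 = \left(-140\right) 52 - 7840 = -7280 - 7840 = -15120$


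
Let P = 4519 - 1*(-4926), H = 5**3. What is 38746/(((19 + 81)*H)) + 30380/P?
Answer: 74570597/11806250 ≈ 6.3162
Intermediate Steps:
H = 125
P = 9445 (P = 4519 + 4926 = 9445)
38746/(((19 + 81)*H)) + 30380/P = 38746/(((19 + 81)*125)) + 30380/9445 = 38746/((100*125)) + 30380*(1/9445) = 38746/12500 + 6076/1889 = 38746*(1/12500) + 6076/1889 = 19373/6250 + 6076/1889 = 74570597/11806250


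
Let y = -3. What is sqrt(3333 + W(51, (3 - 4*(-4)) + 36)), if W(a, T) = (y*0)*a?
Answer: sqrt(3333) ≈ 57.732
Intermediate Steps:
W(a, T) = 0 (W(a, T) = (-3*0)*a = 0*a = 0)
sqrt(3333 + W(51, (3 - 4*(-4)) + 36)) = sqrt(3333 + 0) = sqrt(3333)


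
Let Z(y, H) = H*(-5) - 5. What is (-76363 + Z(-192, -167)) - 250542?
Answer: -326075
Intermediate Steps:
Z(y, H) = -5 - 5*H (Z(y, H) = -5*H - 5 = -5 - 5*H)
(-76363 + Z(-192, -167)) - 250542 = (-76363 + (-5 - 5*(-167))) - 250542 = (-76363 + (-5 + 835)) - 250542 = (-76363 + 830) - 250542 = -75533 - 250542 = -326075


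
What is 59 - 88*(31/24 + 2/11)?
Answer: -212/3 ≈ -70.667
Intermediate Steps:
59 - 88*(31/24 + 2/11) = 59 - 88*389/264 = 59 - 389/3 = -212/3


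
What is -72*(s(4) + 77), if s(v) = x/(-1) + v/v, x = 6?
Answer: -5184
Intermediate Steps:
s(v) = -5 (s(v) = 6/(-1) + v/v = 6*(-1) + 1 = -6 + 1 = -5)
-72*(s(4) + 77) = -72*(-5 + 77) = -72*72 = -5184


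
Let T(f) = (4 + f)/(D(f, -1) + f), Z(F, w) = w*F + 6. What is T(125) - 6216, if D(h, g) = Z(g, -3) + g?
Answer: -826599/133 ≈ -6215.0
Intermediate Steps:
Z(F, w) = 6 + F*w (Z(F, w) = F*w + 6 = 6 + F*w)
D(h, g) = 6 - 2*g (D(h, g) = (6 + g*(-3)) + g = (6 - 3*g) + g = 6 - 2*g)
T(f) = (4 + f)/(8 + f) (T(f) = (4 + f)/((6 - 2*(-1)) + f) = (4 + f)/((6 + 2) + f) = (4 + f)/(8 + f))
T(125) - 6216 = (4 + 125)/(8 + 125) - 6216 = 129/133 - 6216 = -826599/133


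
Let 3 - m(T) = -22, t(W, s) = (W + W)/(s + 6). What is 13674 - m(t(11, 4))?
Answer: 13649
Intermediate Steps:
t(W, s) = 2*W/(6 + s) (t(W, s) = (2*W)/(6 + s) = 2*W/(6 + s))
m(T) = 25 (m(T) = 3 - 1*(-22) = 3 + 22 = 25)
13674 - m(t(11, 4)) = 13674 - 1*25 = 13674 - 25 = 13649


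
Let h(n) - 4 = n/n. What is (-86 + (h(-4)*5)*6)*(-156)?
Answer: -9984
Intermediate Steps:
h(n) = 5 (h(n) = 4 + n/n = 4 + 1 = 5)
(-86 + (h(-4)*5)*6)*(-156) = (-86 + (5*5)*6)*(-156) = (-86 + 25*6)*(-156) = (-86 + 150)*(-156) = 64*(-156) = -9984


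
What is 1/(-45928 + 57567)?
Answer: 1/11639 ≈ 8.5918e-5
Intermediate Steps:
1/(-45928 + 57567) = 1/11639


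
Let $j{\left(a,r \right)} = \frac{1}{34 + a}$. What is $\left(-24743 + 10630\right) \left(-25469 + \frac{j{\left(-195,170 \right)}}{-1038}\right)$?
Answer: $\frac{60069561876533}{167118} \approx 3.5944 \cdot 10^{8}$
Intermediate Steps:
$\left(-24743 + 10630\right) \left(-25469 + \frac{j{\left(-195,170 \right)}}{-1038}\right) = \left(-24743 + 10630\right) \left(-25469 + \frac{1}{\left(34 - 195\right) \left(-1038\right)}\right) = - 14113 \left(-25469 + \frac{1}{-161} \left(- \frac{1}{1038}\right)\right) = - 14113 \left(-25469 - - \frac{1}{167118}\right) = - 14113 \left(-25469 + \frac{1}{167118}\right) = \left(-14113\right) \left(- \frac{4256328341}{167118}\right) = \frac{60069561876533}{167118}$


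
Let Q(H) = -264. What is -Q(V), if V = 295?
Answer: 264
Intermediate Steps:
-Q(V) = -1*(-264) = 264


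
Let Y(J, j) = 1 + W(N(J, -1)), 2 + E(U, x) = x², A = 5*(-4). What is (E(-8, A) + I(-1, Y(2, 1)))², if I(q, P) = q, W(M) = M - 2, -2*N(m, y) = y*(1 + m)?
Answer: 157609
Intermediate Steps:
N(m, y) = -y*(1 + m)/2
A = -20
W(M) = -2 + M
E(U, x) = -2 + x²
Y(J, j) = -½ + J/2 (Y(J, j) = 1 + (-2 - ½*(-1)*(1 + J)) = 1 + (-2 + (½ + J/2)) = 1 + (-3/2 + J/2) = -½ + J/2)
(E(-8, A) + I(-1, Y(2, 1)))² = ((-2 + (-20)²) - 1)² = ((-2 + 400) - 1)² = (398 - 1)² = 397² = 157609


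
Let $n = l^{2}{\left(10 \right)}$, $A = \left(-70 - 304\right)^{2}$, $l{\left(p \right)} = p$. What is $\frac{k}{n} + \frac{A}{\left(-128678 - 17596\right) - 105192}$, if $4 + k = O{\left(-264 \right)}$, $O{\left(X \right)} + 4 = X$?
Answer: $- \frac{10298294}{3143325} \approx -3.2762$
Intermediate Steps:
$O{\left(X \right)} = -4 + X$
$k = -272$ ($k = -4 - 268 = -272$)
$A = 139876$ ($A = \left(-374\right)^{2} = 139876$)
$n = 100$ ($n = 10^{2} = 100$)
$\frac{k}{n} + \frac{A}{\left(-128678 - 17596\right) - 105192} = - \frac{272}{100} + \frac{139876}{\left(-128678 - 17596\right) - 105192} = \left(-272\right) \frac{1}{100} + \frac{139876}{-146274 - 105192} = - \frac{68}{25} + \frac{139876}{-251466} = - \frac{68}{25} + 139876 \left(- \frac{1}{251466}\right) = - \frac{68}{25} - \frac{69938}{125733} = - \frac{10298294}{3143325}$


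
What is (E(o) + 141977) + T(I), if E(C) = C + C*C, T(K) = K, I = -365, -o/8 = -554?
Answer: 19788668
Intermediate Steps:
o = 4432 (o = -8*(-554) = 4432)
E(C) = C + C²
(E(o) + 141977) + T(I) = (4432*(1 + 4432) + 141977) - 365 = (4432*4433 + 141977) - 365 = (19647056 + 141977) - 365 = 19789033 - 365 = 19788668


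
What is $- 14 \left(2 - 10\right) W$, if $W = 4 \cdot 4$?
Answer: $1792$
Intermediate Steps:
$W = 16$
$- 14 \left(2 - 10\right) W = - 14 \left(2 - 10\right) 16 = \left(-14\right) \left(-8\right) 16 = 112 \cdot 16 = 1792$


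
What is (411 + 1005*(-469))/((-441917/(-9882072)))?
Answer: -4653803695248/441917 ≈ -1.0531e+7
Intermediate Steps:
(411 + 1005*(-469))/((-441917/(-9882072))) = (411 - 471345)/((-441917*(-1/9882072))) = -470934/441917/9882072 = -470934*9882072/441917 = -4653803695248/441917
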